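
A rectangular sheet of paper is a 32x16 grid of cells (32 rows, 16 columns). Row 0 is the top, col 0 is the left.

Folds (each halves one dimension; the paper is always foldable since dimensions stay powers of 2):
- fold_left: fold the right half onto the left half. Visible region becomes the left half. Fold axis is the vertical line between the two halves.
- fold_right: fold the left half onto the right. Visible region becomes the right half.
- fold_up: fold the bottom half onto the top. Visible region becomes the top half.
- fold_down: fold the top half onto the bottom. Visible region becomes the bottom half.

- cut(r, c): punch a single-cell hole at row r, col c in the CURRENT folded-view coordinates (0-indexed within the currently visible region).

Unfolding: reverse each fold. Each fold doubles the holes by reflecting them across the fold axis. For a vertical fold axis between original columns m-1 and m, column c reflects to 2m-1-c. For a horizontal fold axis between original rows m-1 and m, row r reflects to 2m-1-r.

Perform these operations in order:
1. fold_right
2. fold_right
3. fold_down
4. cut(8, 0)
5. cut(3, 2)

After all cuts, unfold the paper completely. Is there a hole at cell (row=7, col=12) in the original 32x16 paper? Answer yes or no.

Answer: yes

Derivation:
Op 1 fold_right: fold axis v@8; visible region now rows[0,32) x cols[8,16) = 32x8
Op 2 fold_right: fold axis v@12; visible region now rows[0,32) x cols[12,16) = 32x4
Op 3 fold_down: fold axis h@16; visible region now rows[16,32) x cols[12,16) = 16x4
Op 4 cut(8, 0): punch at orig (24,12); cuts so far [(24, 12)]; region rows[16,32) x cols[12,16) = 16x4
Op 5 cut(3, 2): punch at orig (19,14); cuts so far [(19, 14), (24, 12)]; region rows[16,32) x cols[12,16) = 16x4
Unfold 1 (reflect across h@16): 4 holes -> [(7, 12), (12, 14), (19, 14), (24, 12)]
Unfold 2 (reflect across v@12): 8 holes -> [(7, 11), (7, 12), (12, 9), (12, 14), (19, 9), (19, 14), (24, 11), (24, 12)]
Unfold 3 (reflect across v@8): 16 holes -> [(7, 3), (7, 4), (7, 11), (7, 12), (12, 1), (12, 6), (12, 9), (12, 14), (19, 1), (19, 6), (19, 9), (19, 14), (24, 3), (24, 4), (24, 11), (24, 12)]
Holes: [(7, 3), (7, 4), (7, 11), (7, 12), (12, 1), (12, 6), (12, 9), (12, 14), (19, 1), (19, 6), (19, 9), (19, 14), (24, 3), (24, 4), (24, 11), (24, 12)]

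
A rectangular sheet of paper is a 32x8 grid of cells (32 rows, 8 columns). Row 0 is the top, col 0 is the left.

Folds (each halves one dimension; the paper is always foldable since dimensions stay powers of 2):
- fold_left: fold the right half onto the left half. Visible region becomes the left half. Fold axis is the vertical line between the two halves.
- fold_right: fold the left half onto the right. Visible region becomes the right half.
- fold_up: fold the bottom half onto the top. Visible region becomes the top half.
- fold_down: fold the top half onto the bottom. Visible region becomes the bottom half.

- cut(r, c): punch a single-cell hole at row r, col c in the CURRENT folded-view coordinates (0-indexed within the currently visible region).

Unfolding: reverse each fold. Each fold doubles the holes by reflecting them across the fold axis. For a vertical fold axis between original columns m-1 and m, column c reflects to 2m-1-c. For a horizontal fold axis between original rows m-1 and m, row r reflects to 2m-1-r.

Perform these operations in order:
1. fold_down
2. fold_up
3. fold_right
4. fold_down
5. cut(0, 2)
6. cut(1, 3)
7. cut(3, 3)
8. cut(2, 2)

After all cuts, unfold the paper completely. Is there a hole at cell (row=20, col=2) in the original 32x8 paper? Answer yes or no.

Op 1 fold_down: fold axis h@16; visible region now rows[16,32) x cols[0,8) = 16x8
Op 2 fold_up: fold axis h@24; visible region now rows[16,24) x cols[0,8) = 8x8
Op 3 fold_right: fold axis v@4; visible region now rows[16,24) x cols[4,8) = 8x4
Op 4 fold_down: fold axis h@20; visible region now rows[20,24) x cols[4,8) = 4x4
Op 5 cut(0, 2): punch at orig (20,6); cuts so far [(20, 6)]; region rows[20,24) x cols[4,8) = 4x4
Op 6 cut(1, 3): punch at orig (21,7); cuts so far [(20, 6), (21, 7)]; region rows[20,24) x cols[4,8) = 4x4
Op 7 cut(3, 3): punch at orig (23,7); cuts so far [(20, 6), (21, 7), (23, 7)]; region rows[20,24) x cols[4,8) = 4x4
Op 8 cut(2, 2): punch at orig (22,6); cuts so far [(20, 6), (21, 7), (22, 6), (23, 7)]; region rows[20,24) x cols[4,8) = 4x4
Unfold 1 (reflect across h@20): 8 holes -> [(16, 7), (17, 6), (18, 7), (19, 6), (20, 6), (21, 7), (22, 6), (23, 7)]
Unfold 2 (reflect across v@4): 16 holes -> [(16, 0), (16, 7), (17, 1), (17, 6), (18, 0), (18, 7), (19, 1), (19, 6), (20, 1), (20, 6), (21, 0), (21, 7), (22, 1), (22, 6), (23, 0), (23, 7)]
Unfold 3 (reflect across h@24): 32 holes -> [(16, 0), (16, 7), (17, 1), (17, 6), (18, 0), (18, 7), (19, 1), (19, 6), (20, 1), (20, 6), (21, 0), (21, 7), (22, 1), (22, 6), (23, 0), (23, 7), (24, 0), (24, 7), (25, 1), (25, 6), (26, 0), (26, 7), (27, 1), (27, 6), (28, 1), (28, 6), (29, 0), (29, 7), (30, 1), (30, 6), (31, 0), (31, 7)]
Unfold 4 (reflect across h@16): 64 holes -> [(0, 0), (0, 7), (1, 1), (1, 6), (2, 0), (2, 7), (3, 1), (3, 6), (4, 1), (4, 6), (5, 0), (5, 7), (6, 1), (6, 6), (7, 0), (7, 7), (8, 0), (8, 7), (9, 1), (9, 6), (10, 0), (10, 7), (11, 1), (11, 6), (12, 1), (12, 6), (13, 0), (13, 7), (14, 1), (14, 6), (15, 0), (15, 7), (16, 0), (16, 7), (17, 1), (17, 6), (18, 0), (18, 7), (19, 1), (19, 6), (20, 1), (20, 6), (21, 0), (21, 7), (22, 1), (22, 6), (23, 0), (23, 7), (24, 0), (24, 7), (25, 1), (25, 6), (26, 0), (26, 7), (27, 1), (27, 6), (28, 1), (28, 6), (29, 0), (29, 7), (30, 1), (30, 6), (31, 0), (31, 7)]
Holes: [(0, 0), (0, 7), (1, 1), (1, 6), (2, 0), (2, 7), (3, 1), (3, 6), (4, 1), (4, 6), (5, 0), (5, 7), (6, 1), (6, 6), (7, 0), (7, 7), (8, 0), (8, 7), (9, 1), (9, 6), (10, 0), (10, 7), (11, 1), (11, 6), (12, 1), (12, 6), (13, 0), (13, 7), (14, 1), (14, 6), (15, 0), (15, 7), (16, 0), (16, 7), (17, 1), (17, 6), (18, 0), (18, 7), (19, 1), (19, 6), (20, 1), (20, 6), (21, 0), (21, 7), (22, 1), (22, 6), (23, 0), (23, 7), (24, 0), (24, 7), (25, 1), (25, 6), (26, 0), (26, 7), (27, 1), (27, 6), (28, 1), (28, 6), (29, 0), (29, 7), (30, 1), (30, 6), (31, 0), (31, 7)]

Answer: no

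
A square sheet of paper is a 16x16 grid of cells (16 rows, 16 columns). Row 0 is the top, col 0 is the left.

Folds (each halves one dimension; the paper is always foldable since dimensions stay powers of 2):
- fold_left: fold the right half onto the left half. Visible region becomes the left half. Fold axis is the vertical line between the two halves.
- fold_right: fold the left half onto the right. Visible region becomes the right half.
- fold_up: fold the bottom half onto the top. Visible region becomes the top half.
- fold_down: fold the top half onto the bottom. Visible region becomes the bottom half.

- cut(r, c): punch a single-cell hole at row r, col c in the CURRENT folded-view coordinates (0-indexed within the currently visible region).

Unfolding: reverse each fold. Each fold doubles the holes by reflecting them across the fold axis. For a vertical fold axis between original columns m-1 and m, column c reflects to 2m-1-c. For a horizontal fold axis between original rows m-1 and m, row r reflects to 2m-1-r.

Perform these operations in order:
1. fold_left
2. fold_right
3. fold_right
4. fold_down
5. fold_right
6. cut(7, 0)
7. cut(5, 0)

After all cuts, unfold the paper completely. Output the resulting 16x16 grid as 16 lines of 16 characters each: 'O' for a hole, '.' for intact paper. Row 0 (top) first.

Op 1 fold_left: fold axis v@8; visible region now rows[0,16) x cols[0,8) = 16x8
Op 2 fold_right: fold axis v@4; visible region now rows[0,16) x cols[4,8) = 16x4
Op 3 fold_right: fold axis v@6; visible region now rows[0,16) x cols[6,8) = 16x2
Op 4 fold_down: fold axis h@8; visible region now rows[8,16) x cols[6,8) = 8x2
Op 5 fold_right: fold axis v@7; visible region now rows[8,16) x cols[7,8) = 8x1
Op 6 cut(7, 0): punch at orig (15,7); cuts so far [(15, 7)]; region rows[8,16) x cols[7,8) = 8x1
Op 7 cut(5, 0): punch at orig (13,7); cuts so far [(13, 7), (15, 7)]; region rows[8,16) x cols[7,8) = 8x1
Unfold 1 (reflect across v@7): 4 holes -> [(13, 6), (13, 7), (15, 6), (15, 7)]
Unfold 2 (reflect across h@8): 8 holes -> [(0, 6), (0, 7), (2, 6), (2, 7), (13, 6), (13, 7), (15, 6), (15, 7)]
Unfold 3 (reflect across v@6): 16 holes -> [(0, 4), (0, 5), (0, 6), (0, 7), (2, 4), (2, 5), (2, 6), (2, 7), (13, 4), (13, 5), (13, 6), (13, 7), (15, 4), (15, 5), (15, 6), (15, 7)]
Unfold 4 (reflect across v@4): 32 holes -> [(0, 0), (0, 1), (0, 2), (0, 3), (0, 4), (0, 5), (0, 6), (0, 7), (2, 0), (2, 1), (2, 2), (2, 3), (2, 4), (2, 5), (2, 6), (2, 7), (13, 0), (13, 1), (13, 2), (13, 3), (13, 4), (13, 5), (13, 6), (13, 7), (15, 0), (15, 1), (15, 2), (15, 3), (15, 4), (15, 5), (15, 6), (15, 7)]
Unfold 5 (reflect across v@8): 64 holes -> [(0, 0), (0, 1), (0, 2), (0, 3), (0, 4), (0, 5), (0, 6), (0, 7), (0, 8), (0, 9), (0, 10), (0, 11), (0, 12), (0, 13), (0, 14), (0, 15), (2, 0), (2, 1), (2, 2), (2, 3), (2, 4), (2, 5), (2, 6), (2, 7), (2, 8), (2, 9), (2, 10), (2, 11), (2, 12), (2, 13), (2, 14), (2, 15), (13, 0), (13, 1), (13, 2), (13, 3), (13, 4), (13, 5), (13, 6), (13, 7), (13, 8), (13, 9), (13, 10), (13, 11), (13, 12), (13, 13), (13, 14), (13, 15), (15, 0), (15, 1), (15, 2), (15, 3), (15, 4), (15, 5), (15, 6), (15, 7), (15, 8), (15, 9), (15, 10), (15, 11), (15, 12), (15, 13), (15, 14), (15, 15)]

Answer: OOOOOOOOOOOOOOOO
................
OOOOOOOOOOOOOOOO
................
................
................
................
................
................
................
................
................
................
OOOOOOOOOOOOOOOO
................
OOOOOOOOOOOOOOOO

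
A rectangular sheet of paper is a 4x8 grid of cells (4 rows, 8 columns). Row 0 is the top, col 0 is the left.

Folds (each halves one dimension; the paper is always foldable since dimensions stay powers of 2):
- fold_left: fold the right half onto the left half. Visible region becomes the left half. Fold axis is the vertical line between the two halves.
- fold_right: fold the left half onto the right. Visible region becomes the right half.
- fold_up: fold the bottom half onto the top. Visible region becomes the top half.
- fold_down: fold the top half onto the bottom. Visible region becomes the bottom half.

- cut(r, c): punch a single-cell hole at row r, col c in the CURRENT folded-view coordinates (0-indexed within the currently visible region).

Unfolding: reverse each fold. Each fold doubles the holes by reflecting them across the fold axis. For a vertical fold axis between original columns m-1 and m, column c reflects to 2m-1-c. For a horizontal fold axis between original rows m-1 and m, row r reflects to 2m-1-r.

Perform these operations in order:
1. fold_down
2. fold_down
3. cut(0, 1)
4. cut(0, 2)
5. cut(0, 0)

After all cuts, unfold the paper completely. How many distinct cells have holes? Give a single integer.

Answer: 12

Derivation:
Op 1 fold_down: fold axis h@2; visible region now rows[2,4) x cols[0,8) = 2x8
Op 2 fold_down: fold axis h@3; visible region now rows[3,4) x cols[0,8) = 1x8
Op 3 cut(0, 1): punch at orig (3,1); cuts so far [(3, 1)]; region rows[3,4) x cols[0,8) = 1x8
Op 4 cut(0, 2): punch at orig (3,2); cuts so far [(3, 1), (3, 2)]; region rows[3,4) x cols[0,8) = 1x8
Op 5 cut(0, 0): punch at orig (3,0); cuts so far [(3, 0), (3, 1), (3, 2)]; region rows[3,4) x cols[0,8) = 1x8
Unfold 1 (reflect across h@3): 6 holes -> [(2, 0), (2, 1), (2, 2), (3, 0), (3, 1), (3, 2)]
Unfold 2 (reflect across h@2): 12 holes -> [(0, 0), (0, 1), (0, 2), (1, 0), (1, 1), (1, 2), (2, 0), (2, 1), (2, 2), (3, 0), (3, 1), (3, 2)]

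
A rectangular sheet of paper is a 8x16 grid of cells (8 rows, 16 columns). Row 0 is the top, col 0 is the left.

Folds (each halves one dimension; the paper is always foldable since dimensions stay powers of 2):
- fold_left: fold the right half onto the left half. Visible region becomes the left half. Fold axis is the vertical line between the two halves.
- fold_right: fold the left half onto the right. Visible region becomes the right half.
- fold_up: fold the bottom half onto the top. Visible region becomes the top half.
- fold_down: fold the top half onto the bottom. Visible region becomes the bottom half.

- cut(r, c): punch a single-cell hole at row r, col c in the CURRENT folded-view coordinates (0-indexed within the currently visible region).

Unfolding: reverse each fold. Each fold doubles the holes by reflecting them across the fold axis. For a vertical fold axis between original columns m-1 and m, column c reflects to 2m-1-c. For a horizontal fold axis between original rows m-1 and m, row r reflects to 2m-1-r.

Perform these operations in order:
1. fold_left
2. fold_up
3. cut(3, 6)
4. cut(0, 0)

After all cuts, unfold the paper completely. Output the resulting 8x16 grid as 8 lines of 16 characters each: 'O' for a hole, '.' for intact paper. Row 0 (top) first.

Op 1 fold_left: fold axis v@8; visible region now rows[0,8) x cols[0,8) = 8x8
Op 2 fold_up: fold axis h@4; visible region now rows[0,4) x cols[0,8) = 4x8
Op 3 cut(3, 6): punch at orig (3,6); cuts so far [(3, 6)]; region rows[0,4) x cols[0,8) = 4x8
Op 4 cut(0, 0): punch at orig (0,0); cuts so far [(0, 0), (3, 6)]; region rows[0,4) x cols[0,8) = 4x8
Unfold 1 (reflect across h@4): 4 holes -> [(0, 0), (3, 6), (4, 6), (7, 0)]
Unfold 2 (reflect across v@8): 8 holes -> [(0, 0), (0, 15), (3, 6), (3, 9), (4, 6), (4, 9), (7, 0), (7, 15)]

Answer: O..............O
................
................
......O..O......
......O..O......
................
................
O..............O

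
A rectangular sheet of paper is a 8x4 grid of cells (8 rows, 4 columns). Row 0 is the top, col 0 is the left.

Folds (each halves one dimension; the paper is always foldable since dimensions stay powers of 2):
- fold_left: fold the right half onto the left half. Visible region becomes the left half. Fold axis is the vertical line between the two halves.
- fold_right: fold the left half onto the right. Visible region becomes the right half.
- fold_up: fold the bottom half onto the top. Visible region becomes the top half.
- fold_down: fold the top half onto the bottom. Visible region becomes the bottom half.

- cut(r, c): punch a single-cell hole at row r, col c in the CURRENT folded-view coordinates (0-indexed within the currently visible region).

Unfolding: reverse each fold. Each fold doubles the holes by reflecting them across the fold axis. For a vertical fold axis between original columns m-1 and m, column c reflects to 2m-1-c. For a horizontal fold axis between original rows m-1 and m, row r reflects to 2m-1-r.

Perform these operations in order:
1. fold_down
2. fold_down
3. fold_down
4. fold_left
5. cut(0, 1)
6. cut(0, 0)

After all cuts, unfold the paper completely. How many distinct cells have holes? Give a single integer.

Answer: 32

Derivation:
Op 1 fold_down: fold axis h@4; visible region now rows[4,8) x cols[0,4) = 4x4
Op 2 fold_down: fold axis h@6; visible region now rows[6,8) x cols[0,4) = 2x4
Op 3 fold_down: fold axis h@7; visible region now rows[7,8) x cols[0,4) = 1x4
Op 4 fold_left: fold axis v@2; visible region now rows[7,8) x cols[0,2) = 1x2
Op 5 cut(0, 1): punch at orig (7,1); cuts so far [(7, 1)]; region rows[7,8) x cols[0,2) = 1x2
Op 6 cut(0, 0): punch at orig (7,0); cuts so far [(7, 0), (7, 1)]; region rows[7,8) x cols[0,2) = 1x2
Unfold 1 (reflect across v@2): 4 holes -> [(7, 0), (7, 1), (7, 2), (7, 3)]
Unfold 2 (reflect across h@7): 8 holes -> [(6, 0), (6, 1), (6, 2), (6, 3), (7, 0), (7, 1), (7, 2), (7, 3)]
Unfold 3 (reflect across h@6): 16 holes -> [(4, 0), (4, 1), (4, 2), (4, 3), (5, 0), (5, 1), (5, 2), (5, 3), (6, 0), (6, 1), (6, 2), (6, 3), (7, 0), (7, 1), (7, 2), (7, 3)]
Unfold 4 (reflect across h@4): 32 holes -> [(0, 0), (0, 1), (0, 2), (0, 3), (1, 0), (1, 1), (1, 2), (1, 3), (2, 0), (2, 1), (2, 2), (2, 3), (3, 0), (3, 1), (3, 2), (3, 3), (4, 0), (4, 1), (4, 2), (4, 3), (5, 0), (5, 1), (5, 2), (5, 3), (6, 0), (6, 1), (6, 2), (6, 3), (7, 0), (7, 1), (7, 2), (7, 3)]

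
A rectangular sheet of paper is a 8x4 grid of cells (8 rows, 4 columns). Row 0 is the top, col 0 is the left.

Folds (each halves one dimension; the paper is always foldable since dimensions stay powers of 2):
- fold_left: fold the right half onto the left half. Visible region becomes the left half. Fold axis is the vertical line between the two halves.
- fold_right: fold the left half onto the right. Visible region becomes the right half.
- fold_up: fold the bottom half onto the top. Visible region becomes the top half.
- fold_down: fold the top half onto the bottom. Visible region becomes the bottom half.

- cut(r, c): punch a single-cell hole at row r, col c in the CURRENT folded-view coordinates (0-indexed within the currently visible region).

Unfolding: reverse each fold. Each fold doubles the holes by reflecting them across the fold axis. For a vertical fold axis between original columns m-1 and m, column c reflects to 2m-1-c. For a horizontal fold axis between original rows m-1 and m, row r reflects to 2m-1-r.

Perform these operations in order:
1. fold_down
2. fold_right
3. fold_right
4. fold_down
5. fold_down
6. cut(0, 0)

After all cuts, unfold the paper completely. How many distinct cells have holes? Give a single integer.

Op 1 fold_down: fold axis h@4; visible region now rows[4,8) x cols[0,4) = 4x4
Op 2 fold_right: fold axis v@2; visible region now rows[4,8) x cols[2,4) = 4x2
Op 3 fold_right: fold axis v@3; visible region now rows[4,8) x cols[3,4) = 4x1
Op 4 fold_down: fold axis h@6; visible region now rows[6,8) x cols[3,4) = 2x1
Op 5 fold_down: fold axis h@7; visible region now rows[7,8) x cols[3,4) = 1x1
Op 6 cut(0, 0): punch at orig (7,3); cuts so far [(7, 3)]; region rows[7,8) x cols[3,4) = 1x1
Unfold 1 (reflect across h@7): 2 holes -> [(6, 3), (7, 3)]
Unfold 2 (reflect across h@6): 4 holes -> [(4, 3), (5, 3), (6, 3), (7, 3)]
Unfold 3 (reflect across v@3): 8 holes -> [(4, 2), (4, 3), (5, 2), (5, 3), (6, 2), (6, 3), (7, 2), (7, 3)]
Unfold 4 (reflect across v@2): 16 holes -> [(4, 0), (4, 1), (4, 2), (4, 3), (5, 0), (5, 1), (5, 2), (5, 3), (6, 0), (6, 1), (6, 2), (6, 3), (7, 0), (7, 1), (7, 2), (7, 3)]
Unfold 5 (reflect across h@4): 32 holes -> [(0, 0), (0, 1), (0, 2), (0, 3), (1, 0), (1, 1), (1, 2), (1, 3), (2, 0), (2, 1), (2, 2), (2, 3), (3, 0), (3, 1), (3, 2), (3, 3), (4, 0), (4, 1), (4, 2), (4, 3), (5, 0), (5, 1), (5, 2), (5, 3), (6, 0), (6, 1), (6, 2), (6, 3), (7, 0), (7, 1), (7, 2), (7, 3)]

Answer: 32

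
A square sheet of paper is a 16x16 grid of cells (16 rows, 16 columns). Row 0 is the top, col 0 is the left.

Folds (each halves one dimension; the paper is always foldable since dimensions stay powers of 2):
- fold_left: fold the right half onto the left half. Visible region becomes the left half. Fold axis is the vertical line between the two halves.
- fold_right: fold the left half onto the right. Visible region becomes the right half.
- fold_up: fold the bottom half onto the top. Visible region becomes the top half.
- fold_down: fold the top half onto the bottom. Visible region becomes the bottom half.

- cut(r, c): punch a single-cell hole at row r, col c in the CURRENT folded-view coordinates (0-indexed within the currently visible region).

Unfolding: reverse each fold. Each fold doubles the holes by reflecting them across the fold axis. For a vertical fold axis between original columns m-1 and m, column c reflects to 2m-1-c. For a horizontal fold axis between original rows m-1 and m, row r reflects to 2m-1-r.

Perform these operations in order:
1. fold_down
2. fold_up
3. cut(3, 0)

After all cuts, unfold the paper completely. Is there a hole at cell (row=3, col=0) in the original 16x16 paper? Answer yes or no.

Op 1 fold_down: fold axis h@8; visible region now rows[8,16) x cols[0,16) = 8x16
Op 2 fold_up: fold axis h@12; visible region now rows[8,12) x cols[0,16) = 4x16
Op 3 cut(3, 0): punch at orig (11,0); cuts so far [(11, 0)]; region rows[8,12) x cols[0,16) = 4x16
Unfold 1 (reflect across h@12): 2 holes -> [(11, 0), (12, 0)]
Unfold 2 (reflect across h@8): 4 holes -> [(3, 0), (4, 0), (11, 0), (12, 0)]
Holes: [(3, 0), (4, 0), (11, 0), (12, 0)]

Answer: yes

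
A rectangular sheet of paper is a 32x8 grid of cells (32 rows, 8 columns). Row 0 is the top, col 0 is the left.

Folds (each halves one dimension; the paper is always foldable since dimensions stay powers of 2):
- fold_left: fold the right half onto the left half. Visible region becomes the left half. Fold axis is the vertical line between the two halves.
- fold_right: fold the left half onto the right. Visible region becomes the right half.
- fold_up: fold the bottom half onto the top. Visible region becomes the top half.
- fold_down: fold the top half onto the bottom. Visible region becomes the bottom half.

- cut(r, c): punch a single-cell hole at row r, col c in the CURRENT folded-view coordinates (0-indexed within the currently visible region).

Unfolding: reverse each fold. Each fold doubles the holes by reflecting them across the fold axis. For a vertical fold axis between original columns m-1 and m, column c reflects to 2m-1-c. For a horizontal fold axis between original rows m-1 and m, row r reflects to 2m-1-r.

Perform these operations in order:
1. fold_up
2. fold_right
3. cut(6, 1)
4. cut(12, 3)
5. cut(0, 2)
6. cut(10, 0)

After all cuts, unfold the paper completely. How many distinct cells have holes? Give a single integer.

Answer: 16

Derivation:
Op 1 fold_up: fold axis h@16; visible region now rows[0,16) x cols[0,8) = 16x8
Op 2 fold_right: fold axis v@4; visible region now rows[0,16) x cols[4,8) = 16x4
Op 3 cut(6, 1): punch at orig (6,5); cuts so far [(6, 5)]; region rows[0,16) x cols[4,8) = 16x4
Op 4 cut(12, 3): punch at orig (12,7); cuts so far [(6, 5), (12, 7)]; region rows[0,16) x cols[4,8) = 16x4
Op 5 cut(0, 2): punch at orig (0,6); cuts so far [(0, 6), (6, 5), (12, 7)]; region rows[0,16) x cols[4,8) = 16x4
Op 6 cut(10, 0): punch at orig (10,4); cuts so far [(0, 6), (6, 5), (10, 4), (12, 7)]; region rows[0,16) x cols[4,8) = 16x4
Unfold 1 (reflect across v@4): 8 holes -> [(0, 1), (0, 6), (6, 2), (6, 5), (10, 3), (10, 4), (12, 0), (12, 7)]
Unfold 2 (reflect across h@16): 16 holes -> [(0, 1), (0, 6), (6, 2), (6, 5), (10, 3), (10, 4), (12, 0), (12, 7), (19, 0), (19, 7), (21, 3), (21, 4), (25, 2), (25, 5), (31, 1), (31, 6)]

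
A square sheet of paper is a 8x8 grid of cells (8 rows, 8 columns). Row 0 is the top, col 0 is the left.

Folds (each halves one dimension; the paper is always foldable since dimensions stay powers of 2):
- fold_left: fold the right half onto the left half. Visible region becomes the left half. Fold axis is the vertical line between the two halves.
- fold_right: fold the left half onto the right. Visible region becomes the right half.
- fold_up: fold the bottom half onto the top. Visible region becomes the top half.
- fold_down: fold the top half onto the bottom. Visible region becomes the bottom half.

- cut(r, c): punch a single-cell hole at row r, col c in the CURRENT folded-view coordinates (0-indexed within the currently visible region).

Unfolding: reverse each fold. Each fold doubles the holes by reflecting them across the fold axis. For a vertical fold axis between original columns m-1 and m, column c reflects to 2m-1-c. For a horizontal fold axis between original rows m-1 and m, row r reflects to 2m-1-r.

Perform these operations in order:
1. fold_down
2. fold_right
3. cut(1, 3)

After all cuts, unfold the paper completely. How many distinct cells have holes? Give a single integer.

Op 1 fold_down: fold axis h@4; visible region now rows[4,8) x cols[0,8) = 4x8
Op 2 fold_right: fold axis v@4; visible region now rows[4,8) x cols[4,8) = 4x4
Op 3 cut(1, 3): punch at orig (5,7); cuts so far [(5, 7)]; region rows[4,8) x cols[4,8) = 4x4
Unfold 1 (reflect across v@4): 2 holes -> [(5, 0), (5, 7)]
Unfold 2 (reflect across h@4): 4 holes -> [(2, 0), (2, 7), (5, 0), (5, 7)]

Answer: 4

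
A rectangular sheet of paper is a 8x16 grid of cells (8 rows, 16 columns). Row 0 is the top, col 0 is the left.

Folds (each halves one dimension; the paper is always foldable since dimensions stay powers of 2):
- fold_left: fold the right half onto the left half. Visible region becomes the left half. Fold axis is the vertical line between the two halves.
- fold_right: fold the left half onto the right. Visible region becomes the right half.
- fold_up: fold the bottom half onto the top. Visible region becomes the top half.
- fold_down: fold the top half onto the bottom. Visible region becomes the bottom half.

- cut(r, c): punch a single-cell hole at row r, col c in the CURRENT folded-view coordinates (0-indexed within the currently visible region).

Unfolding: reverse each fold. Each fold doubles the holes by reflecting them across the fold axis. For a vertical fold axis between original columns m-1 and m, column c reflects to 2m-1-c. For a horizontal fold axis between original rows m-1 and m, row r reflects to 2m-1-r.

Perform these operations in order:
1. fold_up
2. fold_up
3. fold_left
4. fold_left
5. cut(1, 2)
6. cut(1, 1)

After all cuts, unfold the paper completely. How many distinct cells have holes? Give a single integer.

Op 1 fold_up: fold axis h@4; visible region now rows[0,4) x cols[0,16) = 4x16
Op 2 fold_up: fold axis h@2; visible region now rows[0,2) x cols[0,16) = 2x16
Op 3 fold_left: fold axis v@8; visible region now rows[0,2) x cols[0,8) = 2x8
Op 4 fold_left: fold axis v@4; visible region now rows[0,2) x cols[0,4) = 2x4
Op 5 cut(1, 2): punch at orig (1,2); cuts so far [(1, 2)]; region rows[0,2) x cols[0,4) = 2x4
Op 6 cut(1, 1): punch at orig (1,1); cuts so far [(1, 1), (1, 2)]; region rows[0,2) x cols[0,4) = 2x4
Unfold 1 (reflect across v@4): 4 holes -> [(1, 1), (1, 2), (1, 5), (1, 6)]
Unfold 2 (reflect across v@8): 8 holes -> [(1, 1), (1, 2), (1, 5), (1, 6), (1, 9), (1, 10), (1, 13), (1, 14)]
Unfold 3 (reflect across h@2): 16 holes -> [(1, 1), (1, 2), (1, 5), (1, 6), (1, 9), (1, 10), (1, 13), (1, 14), (2, 1), (2, 2), (2, 5), (2, 6), (2, 9), (2, 10), (2, 13), (2, 14)]
Unfold 4 (reflect across h@4): 32 holes -> [(1, 1), (1, 2), (1, 5), (1, 6), (1, 9), (1, 10), (1, 13), (1, 14), (2, 1), (2, 2), (2, 5), (2, 6), (2, 9), (2, 10), (2, 13), (2, 14), (5, 1), (5, 2), (5, 5), (5, 6), (5, 9), (5, 10), (5, 13), (5, 14), (6, 1), (6, 2), (6, 5), (6, 6), (6, 9), (6, 10), (6, 13), (6, 14)]

Answer: 32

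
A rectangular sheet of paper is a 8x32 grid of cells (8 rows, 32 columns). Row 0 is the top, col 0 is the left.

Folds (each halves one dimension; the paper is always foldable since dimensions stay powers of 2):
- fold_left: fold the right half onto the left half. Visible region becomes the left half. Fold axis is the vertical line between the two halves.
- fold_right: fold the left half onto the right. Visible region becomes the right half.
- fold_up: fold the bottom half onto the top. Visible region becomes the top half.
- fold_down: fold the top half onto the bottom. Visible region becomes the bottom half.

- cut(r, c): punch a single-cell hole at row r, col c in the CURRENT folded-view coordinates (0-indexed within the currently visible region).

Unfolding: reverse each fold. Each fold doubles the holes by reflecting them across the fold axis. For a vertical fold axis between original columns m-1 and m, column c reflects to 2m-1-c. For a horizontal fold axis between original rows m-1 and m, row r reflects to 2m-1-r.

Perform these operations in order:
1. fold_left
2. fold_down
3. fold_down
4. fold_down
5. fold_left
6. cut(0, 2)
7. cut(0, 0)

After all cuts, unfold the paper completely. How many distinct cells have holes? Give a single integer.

Answer: 64

Derivation:
Op 1 fold_left: fold axis v@16; visible region now rows[0,8) x cols[0,16) = 8x16
Op 2 fold_down: fold axis h@4; visible region now rows[4,8) x cols[0,16) = 4x16
Op 3 fold_down: fold axis h@6; visible region now rows[6,8) x cols[0,16) = 2x16
Op 4 fold_down: fold axis h@7; visible region now rows[7,8) x cols[0,16) = 1x16
Op 5 fold_left: fold axis v@8; visible region now rows[7,8) x cols[0,8) = 1x8
Op 6 cut(0, 2): punch at orig (7,2); cuts so far [(7, 2)]; region rows[7,8) x cols[0,8) = 1x8
Op 7 cut(0, 0): punch at orig (7,0); cuts so far [(7, 0), (7, 2)]; region rows[7,8) x cols[0,8) = 1x8
Unfold 1 (reflect across v@8): 4 holes -> [(7, 0), (7, 2), (7, 13), (7, 15)]
Unfold 2 (reflect across h@7): 8 holes -> [(6, 0), (6, 2), (6, 13), (6, 15), (7, 0), (7, 2), (7, 13), (7, 15)]
Unfold 3 (reflect across h@6): 16 holes -> [(4, 0), (4, 2), (4, 13), (4, 15), (5, 0), (5, 2), (5, 13), (5, 15), (6, 0), (6, 2), (6, 13), (6, 15), (7, 0), (7, 2), (7, 13), (7, 15)]
Unfold 4 (reflect across h@4): 32 holes -> [(0, 0), (0, 2), (0, 13), (0, 15), (1, 0), (1, 2), (1, 13), (1, 15), (2, 0), (2, 2), (2, 13), (2, 15), (3, 0), (3, 2), (3, 13), (3, 15), (4, 0), (4, 2), (4, 13), (4, 15), (5, 0), (5, 2), (5, 13), (5, 15), (6, 0), (6, 2), (6, 13), (6, 15), (7, 0), (7, 2), (7, 13), (7, 15)]
Unfold 5 (reflect across v@16): 64 holes -> [(0, 0), (0, 2), (0, 13), (0, 15), (0, 16), (0, 18), (0, 29), (0, 31), (1, 0), (1, 2), (1, 13), (1, 15), (1, 16), (1, 18), (1, 29), (1, 31), (2, 0), (2, 2), (2, 13), (2, 15), (2, 16), (2, 18), (2, 29), (2, 31), (3, 0), (3, 2), (3, 13), (3, 15), (3, 16), (3, 18), (3, 29), (3, 31), (4, 0), (4, 2), (4, 13), (4, 15), (4, 16), (4, 18), (4, 29), (4, 31), (5, 0), (5, 2), (5, 13), (5, 15), (5, 16), (5, 18), (5, 29), (5, 31), (6, 0), (6, 2), (6, 13), (6, 15), (6, 16), (6, 18), (6, 29), (6, 31), (7, 0), (7, 2), (7, 13), (7, 15), (7, 16), (7, 18), (7, 29), (7, 31)]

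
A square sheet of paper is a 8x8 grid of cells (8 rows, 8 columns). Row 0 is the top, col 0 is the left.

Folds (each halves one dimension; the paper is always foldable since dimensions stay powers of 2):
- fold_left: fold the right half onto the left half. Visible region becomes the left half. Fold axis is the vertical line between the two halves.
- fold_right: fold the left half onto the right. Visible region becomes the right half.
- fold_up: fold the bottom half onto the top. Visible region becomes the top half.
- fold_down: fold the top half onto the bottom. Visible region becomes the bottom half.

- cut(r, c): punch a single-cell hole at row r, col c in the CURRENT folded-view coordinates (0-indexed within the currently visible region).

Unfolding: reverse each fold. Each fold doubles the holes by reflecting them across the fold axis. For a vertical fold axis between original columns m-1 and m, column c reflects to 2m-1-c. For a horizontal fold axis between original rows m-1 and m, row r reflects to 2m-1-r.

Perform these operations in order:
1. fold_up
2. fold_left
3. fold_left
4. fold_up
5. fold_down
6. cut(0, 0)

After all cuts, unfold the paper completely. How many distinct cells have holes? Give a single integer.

Answer: 32

Derivation:
Op 1 fold_up: fold axis h@4; visible region now rows[0,4) x cols[0,8) = 4x8
Op 2 fold_left: fold axis v@4; visible region now rows[0,4) x cols[0,4) = 4x4
Op 3 fold_left: fold axis v@2; visible region now rows[0,4) x cols[0,2) = 4x2
Op 4 fold_up: fold axis h@2; visible region now rows[0,2) x cols[0,2) = 2x2
Op 5 fold_down: fold axis h@1; visible region now rows[1,2) x cols[0,2) = 1x2
Op 6 cut(0, 0): punch at orig (1,0); cuts so far [(1, 0)]; region rows[1,2) x cols[0,2) = 1x2
Unfold 1 (reflect across h@1): 2 holes -> [(0, 0), (1, 0)]
Unfold 2 (reflect across h@2): 4 holes -> [(0, 0), (1, 0), (2, 0), (3, 0)]
Unfold 3 (reflect across v@2): 8 holes -> [(0, 0), (0, 3), (1, 0), (1, 3), (2, 0), (2, 3), (3, 0), (3, 3)]
Unfold 4 (reflect across v@4): 16 holes -> [(0, 0), (0, 3), (0, 4), (0, 7), (1, 0), (1, 3), (1, 4), (1, 7), (2, 0), (2, 3), (2, 4), (2, 7), (3, 0), (3, 3), (3, 4), (3, 7)]
Unfold 5 (reflect across h@4): 32 holes -> [(0, 0), (0, 3), (0, 4), (0, 7), (1, 0), (1, 3), (1, 4), (1, 7), (2, 0), (2, 3), (2, 4), (2, 7), (3, 0), (3, 3), (3, 4), (3, 7), (4, 0), (4, 3), (4, 4), (4, 7), (5, 0), (5, 3), (5, 4), (5, 7), (6, 0), (6, 3), (6, 4), (6, 7), (7, 0), (7, 3), (7, 4), (7, 7)]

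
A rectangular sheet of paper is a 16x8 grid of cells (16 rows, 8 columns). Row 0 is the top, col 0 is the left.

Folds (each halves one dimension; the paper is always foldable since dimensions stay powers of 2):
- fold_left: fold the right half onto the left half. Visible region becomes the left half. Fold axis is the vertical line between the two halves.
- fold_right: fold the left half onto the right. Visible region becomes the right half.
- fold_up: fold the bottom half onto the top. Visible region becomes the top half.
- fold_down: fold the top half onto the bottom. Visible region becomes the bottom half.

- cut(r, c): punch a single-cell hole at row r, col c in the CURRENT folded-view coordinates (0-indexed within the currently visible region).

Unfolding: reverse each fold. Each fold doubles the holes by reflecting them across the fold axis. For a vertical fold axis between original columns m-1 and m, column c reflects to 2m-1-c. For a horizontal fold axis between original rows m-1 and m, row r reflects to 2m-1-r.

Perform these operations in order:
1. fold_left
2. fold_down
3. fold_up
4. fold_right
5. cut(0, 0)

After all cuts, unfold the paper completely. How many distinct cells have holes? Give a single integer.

Answer: 16

Derivation:
Op 1 fold_left: fold axis v@4; visible region now rows[0,16) x cols[0,4) = 16x4
Op 2 fold_down: fold axis h@8; visible region now rows[8,16) x cols[0,4) = 8x4
Op 3 fold_up: fold axis h@12; visible region now rows[8,12) x cols[0,4) = 4x4
Op 4 fold_right: fold axis v@2; visible region now rows[8,12) x cols[2,4) = 4x2
Op 5 cut(0, 0): punch at orig (8,2); cuts so far [(8, 2)]; region rows[8,12) x cols[2,4) = 4x2
Unfold 1 (reflect across v@2): 2 holes -> [(8, 1), (8, 2)]
Unfold 2 (reflect across h@12): 4 holes -> [(8, 1), (8, 2), (15, 1), (15, 2)]
Unfold 3 (reflect across h@8): 8 holes -> [(0, 1), (0, 2), (7, 1), (7, 2), (8, 1), (8, 2), (15, 1), (15, 2)]
Unfold 4 (reflect across v@4): 16 holes -> [(0, 1), (0, 2), (0, 5), (0, 6), (7, 1), (7, 2), (7, 5), (7, 6), (8, 1), (8, 2), (8, 5), (8, 6), (15, 1), (15, 2), (15, 5), (15, 6)]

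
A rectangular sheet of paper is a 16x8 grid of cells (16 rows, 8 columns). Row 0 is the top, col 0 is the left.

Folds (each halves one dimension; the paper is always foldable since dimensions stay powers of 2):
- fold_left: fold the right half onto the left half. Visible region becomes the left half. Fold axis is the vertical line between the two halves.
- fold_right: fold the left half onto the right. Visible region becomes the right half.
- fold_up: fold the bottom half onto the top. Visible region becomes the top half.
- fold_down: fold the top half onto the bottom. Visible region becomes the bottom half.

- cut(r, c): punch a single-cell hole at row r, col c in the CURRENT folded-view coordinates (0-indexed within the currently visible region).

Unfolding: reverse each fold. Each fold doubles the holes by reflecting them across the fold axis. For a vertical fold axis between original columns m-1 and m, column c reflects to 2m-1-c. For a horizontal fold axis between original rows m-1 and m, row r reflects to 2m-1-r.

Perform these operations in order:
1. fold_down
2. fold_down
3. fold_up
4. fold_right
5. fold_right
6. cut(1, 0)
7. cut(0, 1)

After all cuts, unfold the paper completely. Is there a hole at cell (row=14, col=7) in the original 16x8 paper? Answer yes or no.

Op 1 fold_down: fold axis h@8; visible region now rows[8,16) x cols[0,8) = 8x8
Op 2 fold_down: fold axis h@12; visible region now rows[12,16) x cols[0,8) = 4x8
Op 3 fold_up: fold axis h@14; visible region now rows[12,14) x cols[0,8) = 2x8
Op 4 fold_right: fold axis v@4; visible region now rows[12,14) x cols[4,8) = 2x4
Op 5 fold_right: fold axis v@6; visible region now rows[12,14) x cols[6,8) = 2x2
Op 6 cut(1, 0): punch at orig (13,6); cuts so far [(13, 6)]; region rows[12,14) x cols[6,8) = 2x2
Op 7 cut(0, 1): punch at orig (12,7); cuts so far [(12, 7), (13, 6)]; region rows[12,14) x cols[6,8) = 2x2
Unfold 1 (reflect across v@6): 4 holes -> [(12, 4), (12, 7), (13, 5), (13, 6)]
Unfold 2 (reflect across v@4): 8 holes -> [(12, 0), (12, 3), (12, 4), (12, 7), (13, 1), (13, 2), (13, 5), (13, 6)]
Unfold 3 (reflect across h@14): 16 holes -> [(12, 0), (12, 3), (12, 4), (12, 7), (13, 1), (13, 2), (13, 5), (13, 6), (14, 1), (14, 2), (14, 5), (14, 6), (15, 0), (15, 3), (15, 4), (15, 7)]
Unfold 4 (reflect across h@12): 32 holes -> [(8, 0), (8, 3), (8, 4), (8, 7), (9, 1), (9, 2), (9, 5), (9, 6), (10, 1), (10, 2), (10, 5), (10, 6), (11, 0), (11, 3), (11, 4), (11, 7), (12, 0), (12, 3), (12, 4), (12, 7), (13, 1), (13, 2), (13, 5), (13, 6), (14, 1), (14, 2), (14, 5), (14, 6), (15, 0), (15, 3), (15, 4), (15, 7)]
Unfold 5 (reflect across h@8): 64 holes -> [(0, 0), (0, 3), (0, 4), (0, 7), (1, 1), (1, 2), (1, 5), (1, 6), (2, 1), (2, 2), (2, 5), (2, 6), (3, 0), (3, 3), (3, 4), (3, 7), (4, 0), (4, 3), (4, 4), (4, 7), (5, 1), (5, 2), (5, 5), (5, 6), (6, 1), (6, 2), (6, 5), (6, 6), (7, 0), (7, 3), (7, 4), (7, 7), (8, 0), (8, 3), (8, 4), (8, 7), (9, 1), (9, 2), (9, 5), (9, 6), (10, 1), (10, 2), (10, 5), (10, 6), (11, 0), (11, 3), (11, 4), (11, 7), (12, 0), (12, 3), (12, 4), (12, 7), (13, 1), (13, 2), (13, 5), (13, 6), (14, 1), (14, 2), (14, 5), (14, 6), (15, 0), (15, 3), (15, 4), (15, 7)]
Holes: [(0, 0), (0, 3), (0, 4), (0, 7), (1, 1), (1, 2), (1, 5), (1, 6), (2, 1), (2, 2), (2, 5), (2, 6), (3, 0), (3, 3), (3, 4), (3, 7), (4, 0), (4, 3), (4, 4), (4, 7), (5, 1), (5, 2), (5, 5), (5, 6), (6, 1), (6, 2), (6, 5), (6, 6), (7, 0), (7, 3), (7, 4), (7, 7), (8, 0), (8, 3), (8, 4), (8, 7), (9, 1), (9, 2), (9, 5), (9, 6), (10, 1), (10, 2), (10, 5), (10, 6), (11, 0), (11, 3), (11, 4), (11, 7), (12, 0), (12, 3), (12, 4), (12, 7), (13, 1), (13, 2), (13, 5), (13, 6), (14, 1), (14, 2), (14, 5), (14, 6), (15, 0), (15, 3), (15, 4), (15, 7)]

Answer: no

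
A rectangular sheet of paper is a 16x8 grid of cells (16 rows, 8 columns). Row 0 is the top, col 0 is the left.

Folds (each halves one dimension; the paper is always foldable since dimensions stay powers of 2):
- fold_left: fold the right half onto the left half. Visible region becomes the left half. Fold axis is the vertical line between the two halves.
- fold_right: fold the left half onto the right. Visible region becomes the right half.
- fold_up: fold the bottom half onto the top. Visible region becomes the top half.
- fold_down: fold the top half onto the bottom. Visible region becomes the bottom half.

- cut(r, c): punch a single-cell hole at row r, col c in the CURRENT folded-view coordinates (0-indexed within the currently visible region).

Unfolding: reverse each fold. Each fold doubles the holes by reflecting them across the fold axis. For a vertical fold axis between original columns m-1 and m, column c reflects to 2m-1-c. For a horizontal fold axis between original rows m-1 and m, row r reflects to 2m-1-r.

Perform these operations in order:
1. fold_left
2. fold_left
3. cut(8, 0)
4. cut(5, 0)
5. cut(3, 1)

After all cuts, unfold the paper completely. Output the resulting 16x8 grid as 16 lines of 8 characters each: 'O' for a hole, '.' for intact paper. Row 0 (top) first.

Op 1 fold_left: fold axis v@4; visible region now rows[0,16) x cols[0,4) = 16x4
Op 2 fold_left: fold axis v@2; visible region now rows[0,16) x cols[0,2) = 16x2
Op 3 cut(8, 0): punch at orig (8,0); cuts so far [(8, 0)]; region rows[0,16) x cols[0,2) = 16x2
Op 4 cut(5, 0): punch at orig (5,0); cuts so far [(5, 0), (8, 0)]; region rows[0,16) x cols[0,2) = 16x2
Op 5 cut(3, 1): punch at orig (3,1); cuts so far [(3, 1), (5, 0), (8, 0)]; region rows[0,16) x cols[0,2) = 16x2
Unfold 1 (reflect across v@2): 6 holes -> [(3, 1), (3, 2), (5, 0), (5, 3), (8, 0), (8, 3)]
Unfold 2 (reflect across v@4): 12 holes -> [(3, 1), (3, 2), (3, 5), (3, 6), (5, 0), (5, 3), (5, 4), (5, 7), (8, 0), (8, 3), (8, 4), (8, 7)]

Answer: ........
........
........
.OO..OO.
........
O..OO..O
........
........
O..OO..O
........
........
........
........
........
........
........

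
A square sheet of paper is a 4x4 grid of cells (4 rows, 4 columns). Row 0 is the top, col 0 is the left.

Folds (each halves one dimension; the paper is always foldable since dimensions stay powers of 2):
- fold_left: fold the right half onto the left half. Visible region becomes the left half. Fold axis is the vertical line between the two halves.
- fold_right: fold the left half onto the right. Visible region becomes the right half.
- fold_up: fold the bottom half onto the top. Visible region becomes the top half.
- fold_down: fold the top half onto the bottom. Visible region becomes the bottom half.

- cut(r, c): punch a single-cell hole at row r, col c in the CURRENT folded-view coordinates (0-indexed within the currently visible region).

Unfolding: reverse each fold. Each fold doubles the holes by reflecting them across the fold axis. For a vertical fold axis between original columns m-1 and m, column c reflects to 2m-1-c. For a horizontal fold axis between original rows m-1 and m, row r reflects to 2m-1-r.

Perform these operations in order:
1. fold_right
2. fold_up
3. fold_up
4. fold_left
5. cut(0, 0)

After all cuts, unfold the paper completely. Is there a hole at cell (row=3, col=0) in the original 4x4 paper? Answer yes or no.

Answer: yes

Derivation:
Op 1 fold_right: fold axis v@2; visible region now rows[0,4) x cols[2,4) = 4x2
Op 2 fold_up: fold axis h@2; visible region now rows[0,2) x cols[2,4) = 2x2
Op 3 fold_up: fold axis h@1; visible region now rows[0,1) x cols[2,4) = 1x2
Op 4 fold_left: fold axis v@3; visible region now rows[0,1) x cols[2,3) = 1x1
Op 5 cut(0, 0): punch at orig (0,2); cuts so far [(0, 2)]; region rows[0,1) x cols[2,3) = 1x1
Unfold 1 (reflect across v@3): 2 holes -> [(0, 2), (0, 3)]
Unfold 2 (reflect across h@1): 4 holes -> [(0, 2), (0, 3), (1, 2), (1, 3)]
Unfold 3 (reflect across h@2): 8 holes -> [(0, 2), (0, 3), (1, 2), (1, 3), (2, 2), (2, 3), (3, 2), (3, 3)]
Unfold 4 (reflect across v@2): 16 holes -> [(0, 0), (0, 1), (0, 2), (0, 3), (1, 0), (1, 1), (1, 2), (1, 3), (2, 0), (2, 1), (2, 2), (2, 3), (3, 0), (3, 1), (3, 2), (3, 3)]
Holes: [(0, 0), (0, 1), (0, 2), (0, 3), (1, 0), (1, 1), (1, 2), (1, 3), (2, 0), (2, 1), (2, 2), (2, 3), (3, 0), (3, 1), (3, 2), (3, 3)]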